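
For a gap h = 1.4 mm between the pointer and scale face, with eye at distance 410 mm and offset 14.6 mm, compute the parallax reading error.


error = h * offset / d
= 1.4 * 14.6 / 410
= 0.0499

0.0499


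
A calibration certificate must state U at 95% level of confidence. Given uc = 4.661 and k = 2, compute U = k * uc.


U = k * uc
U = 2 * 4.661
U = 9.3220

9.3220


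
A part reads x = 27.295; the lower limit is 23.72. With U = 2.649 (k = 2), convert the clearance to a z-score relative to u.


u = U / k = 2.649 / 2 = 1.3245
margin = |LSL - x| = |23.72 - 27.295| = 3.575
z = margin / u = 3.575 / 1.3245
z = 2.6991

2.6991


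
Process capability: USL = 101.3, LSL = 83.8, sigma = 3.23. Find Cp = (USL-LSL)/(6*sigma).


Cp = (USL - LSL) / (6 * sigma)
= (101.3 - 83.8) / (6 * 3.23)
= 17.5000 / 19.3800
= 0.9030

0.9030


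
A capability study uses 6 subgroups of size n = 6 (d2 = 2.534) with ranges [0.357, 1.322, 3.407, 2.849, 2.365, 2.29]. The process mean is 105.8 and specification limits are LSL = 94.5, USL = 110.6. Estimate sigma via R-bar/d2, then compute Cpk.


R_bar = (0.357 + 1.322 + 3.407 + 2.849 + 2.365 + 2.29) / 6 = 2.0983333
sigma = R_bar / d2 = 2.0983333 / 2.534 = 0.82807155
Cp = (USL - LSL)/(6*sigma) = (110.6 - 94.5)/(6*0.82807155) = 3.2405
Cpu = (110.6 - 105.8)/(3*0.82807155) = 1.9322
Cpl = (105.8 - 94.5)/(3*0.82807155) = 4.5487
Cpk = min(Cpu, Cpl) = 1.9322

1.9322


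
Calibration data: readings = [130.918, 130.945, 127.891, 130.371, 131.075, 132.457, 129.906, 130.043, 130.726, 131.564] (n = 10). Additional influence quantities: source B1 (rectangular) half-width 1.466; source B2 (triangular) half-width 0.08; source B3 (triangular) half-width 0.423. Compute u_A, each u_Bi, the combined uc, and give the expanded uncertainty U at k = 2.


mean = (130.918 + 130.945 + 127.891 + 130.371 + 131.075 + 132.457 + 129.906 + 130.043 + 130.726 + 131.564) / 10 = 130.5896
s = sqrt(sum((x - mean)^2)/(n-1)) = 1.2028356
u_A = s / sqrt(n) = 1.2028356 / sqrt(10) = 0.38037001
u_B1 = 1.466 / sqrt(3) = 0.84639549
u_B2 = 0.08 / sqrt(6) = 0.032659863
u_B3 = 0.423 / sqrt(6) = 0.17268903
uc = sqrt(0.38037001^2 + 0.84639549^2 + 0.032659863^2 + 0.17268903^2) = 0.94443361
U = k * uc = 2 * 0.94443361
U = 1.8889

1.8889


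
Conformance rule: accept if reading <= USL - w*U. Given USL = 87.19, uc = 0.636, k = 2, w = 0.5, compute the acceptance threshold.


U = k * uc = 2 * 0.636 = 1.272
guard band g = w * U = 0.5 * 1.272 = 0.636
AL = USL - g = 87.19 - 0.636
AL = 86.5540

86.5540


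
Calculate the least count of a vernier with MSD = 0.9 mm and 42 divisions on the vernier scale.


LC = MSD / n_div
= 0.9 / 42
= 0.0214

0.0214


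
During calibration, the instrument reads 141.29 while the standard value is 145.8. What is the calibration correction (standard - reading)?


Correction = standard - reading
= 145.8 - 141.29
= 4.5100

4.5100


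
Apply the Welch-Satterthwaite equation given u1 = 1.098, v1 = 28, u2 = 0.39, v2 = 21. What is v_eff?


uc = sqrt(u1^2 + u2^2) = sqrt(1.098^2 + 0.39^2) = 1.1652056
v_eff = uc^4 / (u1^4/v1 + u2^4/v2)
= 1.1652056^4 / (1.098^4/28 + 0.39^4/21)
= 1.8433604 / 0.053011674
v_eff = 34.7727

34.7727


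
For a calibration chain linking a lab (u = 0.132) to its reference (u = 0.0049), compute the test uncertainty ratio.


TUR = u_lab / u_ref
= 0.132 / 0.0049
= 26.9388

26.9388


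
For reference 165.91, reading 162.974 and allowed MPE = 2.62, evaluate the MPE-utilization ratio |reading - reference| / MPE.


e = indication - reference = 162.974 - 165.91 = -2.9360
|e| = 2.9360
ratio = |e| / MPE = 2.9360 / 2.62
ratio = 1.1206

1.1206


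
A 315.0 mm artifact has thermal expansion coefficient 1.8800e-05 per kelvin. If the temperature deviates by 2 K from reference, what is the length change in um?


dL = L * alpha * dT
= 315.0 * 1.8800e-05 * 2
= 0.0118440 mm
dL_um = 0.0118440 * 1000 = 11.8440 um

11.8440


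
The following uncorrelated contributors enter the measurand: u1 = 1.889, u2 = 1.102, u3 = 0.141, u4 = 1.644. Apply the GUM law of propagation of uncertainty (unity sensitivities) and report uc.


uc = sqrt(1.889^2 + 1.102^2 + 0.141^2 + 1.644^2)
uc = sqrt(7.505342)
uc = 2.7396

2.7396


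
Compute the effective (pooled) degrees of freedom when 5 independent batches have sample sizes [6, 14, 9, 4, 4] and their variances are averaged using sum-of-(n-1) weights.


nu = sum_i (n_i - 1)
nu = ((6 - 1) + (14 - 1) + (9 - 1) + (4 - 1) + (4 - 1))
nu = 5 + 13 + 8 + 3 + 3
nu = 32

32


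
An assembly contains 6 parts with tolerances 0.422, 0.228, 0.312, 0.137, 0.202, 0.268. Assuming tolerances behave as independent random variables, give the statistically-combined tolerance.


RSS = sqrt(0.422^2 + 0.228^2 + 0.312^2 + 0.137^2 + 0.202^2 + 0.268^2)
= sqrt(0.458809)
= 0.6774

0.6774


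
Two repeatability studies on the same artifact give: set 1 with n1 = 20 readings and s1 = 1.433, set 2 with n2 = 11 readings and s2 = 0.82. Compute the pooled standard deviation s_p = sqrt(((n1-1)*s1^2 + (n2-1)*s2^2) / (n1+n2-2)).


s_p = sqrt(((n1-1)*s1^2 + (n2-1)*s2^2) / (n1+n2-2))
numerator = (20-1)*1.433^2 + (11-1)*0.82^2 = 39.016291 + 6.724 = 45.740291
denominator = 20 + 11 - 2 = 29
s_p^2 = 45.740291 / 29 = 1.5772514
s_p = sqrt(1.5772514) = 1.2559

1.2559


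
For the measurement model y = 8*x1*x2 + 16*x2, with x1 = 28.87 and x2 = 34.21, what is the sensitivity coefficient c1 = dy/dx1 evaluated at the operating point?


y = 8*x1*x2 + 16*x2
dy/dx1 = 8*x2
Evaluate at x2 = 34.21: c1 = 8 * 34.21
c1 = 273.6800

273.6800


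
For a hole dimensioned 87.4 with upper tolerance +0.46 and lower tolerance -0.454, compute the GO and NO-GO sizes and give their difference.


GO = nominal - lower_tol (smallest hole = maximum material condition)
GO = 87.4 - 0.454 = 86.946
NO-GO = nominal + upper_tol (largest hole = least material condition)
NO-GO = 87.4 + 0.46 = 87.86
spread = NO-GO - GO = 87.86 - 86.946 = 0.9140

0.9140


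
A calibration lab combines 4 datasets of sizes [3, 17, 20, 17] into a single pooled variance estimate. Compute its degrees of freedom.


nu = sum_i (n_i - 1)
nu = ((3 - 1) + (17 - 1) + (20 - 1) + (17 - 1))
nu = 2 + 16 + 19 + 16
nu = 53

53


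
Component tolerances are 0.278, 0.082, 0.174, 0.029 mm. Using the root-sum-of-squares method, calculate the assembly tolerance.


RSS = sqrt(0.278^2 + 0.082^2 + 0.174^2 + 0.029^2)
= sqrt(0.115125)
= 0.3393

0.3393


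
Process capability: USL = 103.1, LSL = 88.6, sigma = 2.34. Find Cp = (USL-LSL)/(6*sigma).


Cp = (USL - LSL) / (6 * sigma)
= (103.1 - 88.6) / (6 * 2.34)
= 14.5000 / 14.0400
= 1.0328

1.0328


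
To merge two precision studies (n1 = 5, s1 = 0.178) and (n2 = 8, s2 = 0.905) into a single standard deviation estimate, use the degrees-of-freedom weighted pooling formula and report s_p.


s_p = sqrt(((n1-1)*s1^2 + (n2-1)*s2^2) / (n1+n2-2))
numerator = (5-1)*0.178^2 + (8-1)*0.905^2 = 0.126736 + 5.733175 = 5.859911
denominator = 5 + 8 - 2 = 11
s_p^2 = 5.859911 / 11 = 0.53271918
s_p = sqrt(0.53271918) = 0.7299

0.7299


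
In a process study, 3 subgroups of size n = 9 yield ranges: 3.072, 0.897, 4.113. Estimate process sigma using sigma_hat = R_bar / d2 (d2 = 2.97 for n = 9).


R_bar = (3.072 + 0.897 + 4.113) / 3
R_bar = 8.082 / 3 = 2.694
sigma_hat = R_bar / d2 = 2.694 / 2.97 = 0.9071

0.9071


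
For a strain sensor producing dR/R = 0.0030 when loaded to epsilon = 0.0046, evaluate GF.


GF = (dR/R) / epsilon
= 0.0030 / 0.0046
= 0.6522

0.6522


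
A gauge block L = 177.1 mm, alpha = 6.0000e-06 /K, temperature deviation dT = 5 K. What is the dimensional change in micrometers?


dL = L * alpha * dT
= 177.1 * 6.0000e-06 * 5
= 0.0053130 mm
dL_um = 0.0053130 * 1000 = 5.3130 um

5.3130


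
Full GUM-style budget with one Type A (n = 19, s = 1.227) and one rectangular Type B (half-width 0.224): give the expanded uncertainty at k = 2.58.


u_A = s / sqrt(n) = 1.227 / sqrt(19) = 0.28149311
u_B = half_width / sqrt(3) = 0.224 / sqrt(3) = 0.12932646
uc = sqrt(u_A^2 + u_B^2) = sqrt(0.28149311^2 + 0.12932646^2) = 0.30978009
U = k * uc = 2.58 * 0.30978009
U = 0.7992

0.7992


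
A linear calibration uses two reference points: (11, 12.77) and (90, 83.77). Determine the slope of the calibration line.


slope = (y2 - y1) / (x2 - x1)
= (83.77 - 12.77) / (90 - 11)
= 71.0000 / 79
= 0.8987

0.8987


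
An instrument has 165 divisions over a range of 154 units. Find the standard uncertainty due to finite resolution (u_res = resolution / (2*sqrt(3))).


resolution = range / divisions
resolution = 154 / 165 = 0.93333333
u_res = resolution / (2*sqrt(3))
u_res = 0.93333333 / 3.4641016
u_res = 0.2694

0.2694


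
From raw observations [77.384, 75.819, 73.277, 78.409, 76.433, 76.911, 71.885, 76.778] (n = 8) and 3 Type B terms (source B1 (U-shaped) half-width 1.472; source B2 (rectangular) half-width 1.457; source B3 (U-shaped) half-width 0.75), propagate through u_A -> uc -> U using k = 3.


mean = (77.384 + 75.819 + 73.277 + 78.409 + 76.433 + 76.911 + 71.885 + 76.778) / 8 = 75.862
s = sqrt(sum((x - mean)^2)/(n-1)) = 2.1899052
u_A = s / sqrt(n) = 2.1899052 / sqrt(8) = 0.77424841
u_B1 = 1.472 / sqrt(2) = 1.0408612
u_B2 = 1.457 / sqrt(3) = 0.84119934
u_B3 = 0.75 / sqrt(2) = 0.53033009
uc = sqrt(0.77424841^2 + 1.0408612^2 + 0.84119934^2 + 0.53033009^2) = 1.6345394
U = k * uc = 3 * 1.6345394
U = 4.9036

4.9036


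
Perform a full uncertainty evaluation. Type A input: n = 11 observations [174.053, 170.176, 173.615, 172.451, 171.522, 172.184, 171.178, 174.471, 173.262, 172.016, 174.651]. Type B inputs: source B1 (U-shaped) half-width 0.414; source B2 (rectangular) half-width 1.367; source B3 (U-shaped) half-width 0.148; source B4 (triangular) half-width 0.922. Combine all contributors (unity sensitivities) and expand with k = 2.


mean = (174.053 + 170.176 + 173.615 + 172.451 + 171.522 + 172.184 + 171.178 + 174.471 + 173.262 + 172.016 + 174.651) / 11 = 172.689
s = sqrt(sum((x - mean)^2)/(n-1)) = 1.4420834
u_A = s / sqrt(n) = 1.4420834 / sqrt(11) = 0.4348045
u_B1 = 0.414 / sqrt(2) = 0.29274221
u_B2 = 1.367 / sqrt(3) = 0.78923782
u_B3 = 0.148 / sqrt(2) = 0.1046518
u_B4 = 0.922 / sqrt(6) = 0.37640492
uc = sqrt(0.4348045^2 + 0.29274221^2 + 0.78923782^2 + 0.1046518^2 + 0.37640492^2) = 1.0248326
U = k * uc = 2 * 1.0248326
U = 2.0497

2.0497


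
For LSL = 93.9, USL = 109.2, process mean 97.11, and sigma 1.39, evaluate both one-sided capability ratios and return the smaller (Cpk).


Cpu = (USL - mean) / (3*sigma) = (109.2 - 97.11) / (3*1.39) = 2.8993
Cpl = (mean - LSL) / (3*sigma) = (97.11 - 93.9) / (3*1.39) = 0.7698
Cpk = min(Cpu, Cpl) = 0.7698

0.7698


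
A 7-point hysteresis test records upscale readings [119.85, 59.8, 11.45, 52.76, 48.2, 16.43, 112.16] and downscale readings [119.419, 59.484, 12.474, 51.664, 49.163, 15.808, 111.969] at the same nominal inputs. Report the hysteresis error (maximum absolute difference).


|119.85 - 119.419| = 0.4310
|59.8 - 59.484| = 0.3160
|11.45 - 12.474| = 1.0240
|52.76 - 51.664| = 1.0960
|48.2 - 49.163| = 0.9630
|16.43 - 15.808| = 0.6220
|112.16 - 111.969| = 0.1910
hysteresis = max(diffs) = 1.0960

1.0960


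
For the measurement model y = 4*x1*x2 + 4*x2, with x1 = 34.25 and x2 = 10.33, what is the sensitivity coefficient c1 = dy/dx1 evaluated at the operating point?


y = 4*x1*x2 + 4*x2
dy/dx1 = 4*x2
Evaluate at x2 = 10.33: c1 = 4 * 10.33
c1 = 41.3200

41.3200


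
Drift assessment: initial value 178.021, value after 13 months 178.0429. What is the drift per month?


rate = (v2 - v1) / months
= (178.0429 - 178.021) / 13
= 0.0219 / 13
= 0.0017

0.0017


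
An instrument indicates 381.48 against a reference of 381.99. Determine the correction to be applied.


Correction = standard - reading
= 381.99 - 381.48
= 0.5100

0.5100


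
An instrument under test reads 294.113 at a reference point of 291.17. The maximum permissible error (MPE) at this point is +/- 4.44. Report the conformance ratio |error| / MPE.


e = indication - reference = 294.113 - 291.17 = 2.9430
|e| = 2.9430
ratio = |e| / MPE = 2.9430 / 4.44
ratio = 0.6628

0.6628


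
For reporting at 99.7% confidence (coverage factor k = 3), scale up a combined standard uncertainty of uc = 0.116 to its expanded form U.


U = k * uc
U = 3 * 0.116
U = 0.3480

0.3480


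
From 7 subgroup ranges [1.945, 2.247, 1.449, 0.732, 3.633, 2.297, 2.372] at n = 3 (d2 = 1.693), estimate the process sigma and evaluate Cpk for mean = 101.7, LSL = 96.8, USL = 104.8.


R_bar = (1.945 + 2.247 + 1.449 + 0.732 + 3.633 + 2.297 + 2.372) / 7 = 2.0964286
sigma = R_bar / d2 = 2.0964286 / 1.693 = 1.2382921
Cp = (USL - LSL)/(6*sigma) = (104.8 - 96.8)/(6*1.2382921) = 1.0768
Cpu = (104.8 - 101.7)/(3*1.2382921) = 0.8345
Cpl = (101.7 - 96.8)/(3*1.2382921) = 1.3190
Cpk = min(Cpu, Cpl) = 0.8345

0.8345


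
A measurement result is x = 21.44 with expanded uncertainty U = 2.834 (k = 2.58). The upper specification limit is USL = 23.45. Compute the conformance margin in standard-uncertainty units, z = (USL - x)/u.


u = U / k = 2.834 / 2.58 = 1.0984496
margin = |USL - x| = |23.45 - 21.44| = 2.01
z = margin / u = 2.01 / 1.0984496
z = 1.8299

1.8299


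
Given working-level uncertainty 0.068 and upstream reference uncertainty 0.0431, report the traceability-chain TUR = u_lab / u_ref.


TUR = u_lab / u_ref
= 0.068 / 0.0431
= 1.5777

1.5777


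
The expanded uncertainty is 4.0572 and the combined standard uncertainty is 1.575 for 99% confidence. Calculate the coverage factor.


k = U / uc
k = 4.0572 / 1.575
k = 2.576

2.576


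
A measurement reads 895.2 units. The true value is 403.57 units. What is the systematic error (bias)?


Systematic error = measured - true
= 895.2 - 403.57
= 491.6300

491.6300


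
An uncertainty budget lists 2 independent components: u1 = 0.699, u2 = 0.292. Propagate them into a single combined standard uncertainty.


uc = sqrt(0.699^2 + 0.292^2)
uc = sqrt(0.573865)
uc = 0.7575

0.7575


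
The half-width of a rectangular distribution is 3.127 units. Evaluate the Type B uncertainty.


u_B = half_width / sqrt(3)
u_B = 3.127 / 1.7320508
u_B = 1.8054

1.8054


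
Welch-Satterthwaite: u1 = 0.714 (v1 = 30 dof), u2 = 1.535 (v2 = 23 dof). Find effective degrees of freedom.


uc = sqrt(u1^2 + u2^2) = sqrt(0.714^2 + 1.535^2) = 1.6929327
v_eff = uc^4 / (u1^4/v1 + u2^4/v2)
= 1.6929327^4 / (0.714^4/30 + 1.535^4/23)
= 8.2140771 / 0.25004551
v_eff = 32.8503

32.8503


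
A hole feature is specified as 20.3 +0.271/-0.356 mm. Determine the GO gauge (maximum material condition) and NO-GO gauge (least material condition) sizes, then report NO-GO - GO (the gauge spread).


GO = nominal - lower_tol (smallest hole = maximum material condition)
GO = 20.3 - 0.356 = 19.944
NO-GO = nominal + upper_tol (largest hole = least material condition)
NO-GO = 20.3 + 0.271 = 20.571
spread = NO-GO - GO = 20.571 - 19.944 = 0.6270

0.6270


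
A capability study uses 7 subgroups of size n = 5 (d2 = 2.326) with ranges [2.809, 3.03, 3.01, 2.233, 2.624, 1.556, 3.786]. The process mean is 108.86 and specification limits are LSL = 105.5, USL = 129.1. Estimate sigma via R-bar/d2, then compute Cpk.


R_bar = (2.809 + 3.03 + 3.01 + 2.233 + 2.624 + 1.556 + 3.786) / 7 = 2.7211429
sigma = R_bar / d2 = 2.7211429 / 2.326 = 1.1698809
Cp = (USL - LSL)/(6*sigma) = (129.1 - 105.5)/(6*1.1698809) = 3.3622
Cpu = (129.1 - 108.86)/(3*1.1698809) = 5.7670
Cpl = (108.86 - 105.5)/(3*1.1698809) = 0.9574
Cpk = min(Cpu, Cpl) = 0.9574

0.9574


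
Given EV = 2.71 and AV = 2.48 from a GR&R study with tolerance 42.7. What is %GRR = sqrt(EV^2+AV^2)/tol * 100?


GRR = sqrt(EV^2 + AV^2) = sqrt(2.71^2 + 2.48^2) = 3.6734861
%GRR = GRR / tol * 100 = 3.6734861 / 42.7 * 100
%GRR = 8.6030

8.6030


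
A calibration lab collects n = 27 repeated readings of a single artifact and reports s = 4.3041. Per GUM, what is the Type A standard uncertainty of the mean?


u_A = s / sqrt(n)
u_A = 4.3041 / sqrt(27)
u_A = 4.3041 / 5.1961524
u_A = 0.8283

0.8283


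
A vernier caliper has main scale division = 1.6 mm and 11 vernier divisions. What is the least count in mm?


LC = MSD / n_div
= 1.6 / 11
= 0.1455

0.1455


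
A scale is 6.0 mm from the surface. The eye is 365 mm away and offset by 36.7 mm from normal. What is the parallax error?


error = h * offset / d
= 6.0 * 36.7 / 365
= 0.6033

0.6033


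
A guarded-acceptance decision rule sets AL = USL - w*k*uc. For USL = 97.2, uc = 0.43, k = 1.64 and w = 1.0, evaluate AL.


U = k * uc = 1.64 * 0.43 = 0.7052
guard band g = w * U = 1.0 * 0.7052 = 0.7052
AL = USL - g = 97.2 - 0.7052
AL = 96.4948

96.4948


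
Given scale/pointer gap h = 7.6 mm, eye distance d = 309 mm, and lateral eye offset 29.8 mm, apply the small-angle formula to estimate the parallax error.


error = h * offset / d
= 7.6 * 29.8 / 309
= 0.7329

0.7329


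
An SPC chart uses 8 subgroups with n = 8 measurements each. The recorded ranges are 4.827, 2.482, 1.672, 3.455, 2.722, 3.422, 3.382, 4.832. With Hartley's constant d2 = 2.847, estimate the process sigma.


R_bar = (4.827 + 2.482 + 1.672 + 3.455 + 2.722 + 3.422 + 3.382 + 4.832) / 8
R_bar = 26.794 / 8 = 3.34925
sigma_hat = R_bar / d2 = 3.34925 / 2.847 = 1.1764

1.1764


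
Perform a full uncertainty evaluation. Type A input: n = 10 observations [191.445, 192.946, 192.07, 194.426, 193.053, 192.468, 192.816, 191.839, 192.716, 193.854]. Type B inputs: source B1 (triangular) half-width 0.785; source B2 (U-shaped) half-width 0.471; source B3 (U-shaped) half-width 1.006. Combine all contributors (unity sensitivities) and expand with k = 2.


mean = (191.445 + 192.946 + 192.07 + 194.426 + 193.053 + 192.468 + 192.816 + 191.839 + 192.716 + 193.854) / 10 = 192.7633
s = sqrt(sum((x - mean)^2)/(n-1)) = 0.89669951
u_A = s / sqrt(n) = 0.89669951 / sqrt(10) = 0.28356128
u_B1 = 0.785 / sqrt(6) = 0.32047491
u_B2 = 0.471 / sqrt(2) = 0.33304729
u_B3 = 1.006 / sqrt(2) = 0.71134942
uc = sqrt(0.28356128^2 + 0.32047491^2 + 0.33304729^2 + 0.71134942^2) = 0.89445495
U = k * uc = 2 * 0.89445495
U = 1.7889

1.7889


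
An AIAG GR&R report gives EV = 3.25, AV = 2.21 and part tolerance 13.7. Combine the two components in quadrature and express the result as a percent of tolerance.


GRR = sqrt(EV^2 + AV^2) = sqrt(3.25^2 + 2.21^2) = 3.9302163
%GRR = GRR / tol * 100 = 3.9302163 / 13.7 * 100
%GRR = 28.6877

28.6877


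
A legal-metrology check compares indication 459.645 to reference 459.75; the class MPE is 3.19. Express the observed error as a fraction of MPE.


e = indication - reference = 459.645 - 459.75 = -0.1050
|e| = 0.1050
ratio = |e| / MPE = 0.1050 / 3.19
ratio = 0.0329

0.0329


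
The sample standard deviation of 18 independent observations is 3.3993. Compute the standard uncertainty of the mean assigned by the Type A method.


u_A = s / sqrt(n)
u_A = 3.3993 / sqrt(18)
u_A = 3.3993 / 4.2426407
u_A = 0.8012

0.8012


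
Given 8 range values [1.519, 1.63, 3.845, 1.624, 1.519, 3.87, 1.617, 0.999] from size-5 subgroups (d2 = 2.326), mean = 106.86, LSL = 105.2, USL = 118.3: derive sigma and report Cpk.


R_bar = (1.519 + 1.63 + 3.845 + 1.624 + 1.519 + 3.87 + 1.617 + 0.999) / 8 = 2.077875
sigma = R_bar / d2 = 2.077875 / 2.326 = 0.89332545
Cp = (USL - LSL)/(6*sigma) = (118.3 - 105.2)/(6*0.89332545) = 2.4441
Cpu = (118.3 - 106.86)/(3*0.89332545) = 4.2687
Cpl = (106.86 - 105.2)/(3*0.89332545) = 0.6194
Cpk = min(Cpu, Cpl) = 0.6194

0.6194


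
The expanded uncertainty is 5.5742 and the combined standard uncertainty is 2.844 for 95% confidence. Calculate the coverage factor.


k = U / uc
k = 5.5742 / 2.844
k = 1.96

1.96


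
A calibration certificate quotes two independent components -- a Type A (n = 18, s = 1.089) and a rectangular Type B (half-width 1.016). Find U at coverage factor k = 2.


u_A = s / sqrt(n) = 1.089 / sqrt(18) = 0.25667976
u_B = half_width / sqrt(3) = 1.016 / sqrt(3) = 0.58658787
uc = sqrt(u_A^2 + u_B^2) = sqrt(0.25667976^2 + 0.58658787^2) = 0.64028886
U = k * uc = 2 * 0.64028886
U = 1.2806

1.2806


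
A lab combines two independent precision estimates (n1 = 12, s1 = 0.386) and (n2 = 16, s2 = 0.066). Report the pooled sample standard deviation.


s_p = sqrt(((n1-1)*s1^2 + (n2-1)*s2^2) / (n1+n2-2))
numerator = (12-1)*0.386^2 + (16-1)*0.066^2 = 1.638956 + 0.06534 = 1.704296
denominator = 12 + 16 - 2 = 26
s_p^2 = 1.704296 / 26 = 0.065549846
s_p = sqrt(0.065549846) = 0.2560

0.2560


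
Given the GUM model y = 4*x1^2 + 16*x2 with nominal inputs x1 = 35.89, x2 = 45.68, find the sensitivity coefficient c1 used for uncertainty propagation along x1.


y = 4*x1^2 + 16*x2
dy/dx1 = 2*4*x1
Evaluate at x1 = 35.89: c1 = 8 * 35.89
c1 = 287.1200

287.1200


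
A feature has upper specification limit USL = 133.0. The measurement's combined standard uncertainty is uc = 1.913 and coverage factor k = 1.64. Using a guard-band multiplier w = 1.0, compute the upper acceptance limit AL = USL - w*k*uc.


U = k * uc = 1.64 * 1.913 = 3.13732
guard band g = w * U = 1.0 * 3.13732 = 3.13732
AL = USL - g = 133.0 - 3.13732
AL = 129.8627

129.8627


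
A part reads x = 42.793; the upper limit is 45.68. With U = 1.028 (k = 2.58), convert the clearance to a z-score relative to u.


u = U / k = 1.028 / 2.58 = 0.39844961
margin = |USL - x| = |45.68 - 42.793| = 2.887
z = margin / u = 2.887 / 0.39844961
z = 7.2456

7.2456


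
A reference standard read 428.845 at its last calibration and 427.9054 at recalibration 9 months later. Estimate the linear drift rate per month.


rate = (v2 - v1) / months
= (427.9054 - 428.845) / 9
= -0.9396 / 9
= -0.1044

-0.1044


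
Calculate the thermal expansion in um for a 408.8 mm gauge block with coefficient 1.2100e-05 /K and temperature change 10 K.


dL = L * alpha * dT
= 408.8 * 1.2100e-05 * 10
= 0.0494648 mm
dL_um = 0.0494648 * 1000 = 49.4648 um

49.4648


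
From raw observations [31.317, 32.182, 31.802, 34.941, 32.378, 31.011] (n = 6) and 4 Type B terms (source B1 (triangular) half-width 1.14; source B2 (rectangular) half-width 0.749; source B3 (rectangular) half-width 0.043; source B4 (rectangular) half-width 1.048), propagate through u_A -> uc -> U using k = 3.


mean = (31.317 + 32.182 + 31.802 + 34.941 + 32.378 + 31.011) / 6 = 32.27183333
s = sqrt(sum((x - mean)^2)/(n-1)) = 1.4047023
u_A = s / sqrt(n) = 1.4047023 / sqrt(6) = 0.57346731
u_B1 = 1.14 / sqrt(6) = 0.46540305
u_B2 = 0.749 / sqrt(3) = 0.43243535
u_B3 = 0.043 / sqrt(3) = 0.024826062
u_B4 = 1.048 / sqrt(3) = 0.60506308
uc = sqrt(0.57346731^2 + 0.46540305^2 + 0.43243535^2 + 0.024826062^2 + 0.60506308^2) = 1.0484192
U = k * uc = 3 * 1.0484192
U = 3.1453

3.1453


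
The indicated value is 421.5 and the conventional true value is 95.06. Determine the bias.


Systematic error = measured - true
= 421.5 - 95.06
= 326.4400

326.4400


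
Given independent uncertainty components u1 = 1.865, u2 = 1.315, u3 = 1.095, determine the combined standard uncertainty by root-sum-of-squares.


uc = sqrt(1.865^2 + 1.315^2 + 1.095^2)
uc = sqrt(6.406475)
uc = 2.5311

2.5311


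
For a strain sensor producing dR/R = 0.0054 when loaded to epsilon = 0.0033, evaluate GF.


GF = (dR/R) / epsilon
= 0.0054 / 0.0033
= 1.6364

1.6364


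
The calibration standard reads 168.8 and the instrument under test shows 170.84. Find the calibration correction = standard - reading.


Correction = standard - reading
= 168.8 - 170.84
= -2.0400

-2.0400


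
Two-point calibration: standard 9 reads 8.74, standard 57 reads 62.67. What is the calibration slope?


slope = (y2 - y1) / (x2 - x1)
= (62.67 - 8.74) / (57 - 9)
= 53.9300 / 48
= 1.1235

1.1235


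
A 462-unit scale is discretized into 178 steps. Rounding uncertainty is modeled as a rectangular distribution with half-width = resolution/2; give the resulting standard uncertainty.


resolution = range / divisions
resolution = 462 / 178 = 2.5955056
u_res = resolution / (2*sqrt(3))
u_res = 2.5955056 / 3.4641016
u_res = 0.7493

0.7493


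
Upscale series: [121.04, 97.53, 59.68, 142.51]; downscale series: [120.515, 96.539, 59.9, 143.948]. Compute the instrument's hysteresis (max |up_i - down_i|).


|121.04 - 120.515| = 0.5250
|97.53 - 96.539| = 0.9910
|59.68 - 59.9| = 0.2200
|142.51 - 143.948| = 1.4380
hysteresis = max(diffs) = 1.4380

1.4380


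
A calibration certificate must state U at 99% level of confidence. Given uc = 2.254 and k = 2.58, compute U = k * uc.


U = k * uc
U = 2.58 * 2.254
U = 5.8153

5.8153


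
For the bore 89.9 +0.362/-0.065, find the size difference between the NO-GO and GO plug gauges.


GO = nominal - lower_tol (smallest hole = maximum material condition)
GO = 89.9 - 0.065 = 89.835
NO-GO = nominal + upper_tol (largest hole = least material condition)
NO-GO = 89.9 + 0.362 = 90.262
spread = NO-GO - GO = 90.262 - 89.835 = 0.4270

0.4270


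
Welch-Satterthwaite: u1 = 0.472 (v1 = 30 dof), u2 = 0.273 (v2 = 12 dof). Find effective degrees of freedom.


uc = sqrt(u1^2 + u2^2) = sqrt(0.472^2 + 0.273^2) = 0.54526416
v_eff = uc^4 / (u1^4/v1 + u2^4/v2)
= 0.54526416^4 / (0.472^4/30 + 0.273^4/12)
= 0.088395022 / 0.0021173047
v_eff = 41.7488

41.7488


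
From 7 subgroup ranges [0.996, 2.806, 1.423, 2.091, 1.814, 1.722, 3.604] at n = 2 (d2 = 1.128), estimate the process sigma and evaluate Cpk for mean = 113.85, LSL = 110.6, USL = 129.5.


R_bar = (0.996 + 2.806 + 1.423 + 2.091 + 1.814 + 1.722 + 3.604) / 7 = 2.0651429
sigma = R_bar / d2 = 2.0651429 / 1.128 = 1.8308004
Cp = (USL - LSL)/(6*sigma) = (129.5 - 110.6)/(6*1.8308004) = 1.7206
Cpu = (129.5 - 113.85)/(3*1.8308004) = 2.8494
Cpl = (113.85 - 110.6)/(3*1.8308004) = 0.5917
Cpk = min(Cpu, Cpl) = 0.5917

0.5917


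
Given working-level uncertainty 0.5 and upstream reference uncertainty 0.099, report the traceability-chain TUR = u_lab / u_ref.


TUR = u_lab / u_ref
= 0.5 / 0.099
= 5.0505

5.0505


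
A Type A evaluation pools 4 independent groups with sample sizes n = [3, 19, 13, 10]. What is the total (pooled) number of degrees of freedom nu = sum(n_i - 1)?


nu = sum_i (n_i - 1)
nu = ((3 - 1) + (19 - 1) + (13 - 1) + (10 - 1))
nu = 2 + 18 + 12 + 9
nu = 41

41


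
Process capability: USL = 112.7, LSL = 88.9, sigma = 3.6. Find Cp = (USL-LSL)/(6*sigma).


Cp = (USL - LSL) / (6 * sigma)
= (112.7 - 88.9) / (6 * 3.6)
= 23.8000 / 21.6000
= 1.1019

1.1019


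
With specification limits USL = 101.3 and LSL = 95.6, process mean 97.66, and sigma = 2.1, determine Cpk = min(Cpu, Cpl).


Cpu = (USL - mean) / (3*sigma) = (101.3 - 97.66) / (3*2.1) = 0.5778
Cpl = (mean - LSL) / (3*sigma) = (97.66 - 95.6) / (3*2.1) = 0.3270
Cpk = min(Cpu, Cpl) = 0.3270

0.3270


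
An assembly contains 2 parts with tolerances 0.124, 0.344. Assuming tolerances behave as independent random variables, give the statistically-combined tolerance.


RSS = sqrt(0.124^2 + 0.344^2)
= sqrt(0.133712)
= 0.3657

0.3657


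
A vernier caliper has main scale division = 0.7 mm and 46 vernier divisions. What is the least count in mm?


LC = MSD / n_div
= 0.7 / 46
= 0.0152

0.0152


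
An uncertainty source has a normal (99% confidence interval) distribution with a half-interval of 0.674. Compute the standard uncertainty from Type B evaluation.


u_B = half_width / 2.576
u_B = 0.674 / 2.576
u_B = 0.2616

0.2616


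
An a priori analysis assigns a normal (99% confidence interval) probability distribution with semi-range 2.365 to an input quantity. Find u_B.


u_B = half_width / 2.576
u_B = 2.365 / 2.576
u_B = 0.9181

0.9181


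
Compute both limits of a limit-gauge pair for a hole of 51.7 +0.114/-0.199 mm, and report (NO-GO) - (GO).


GO = nominal - lower_tol (smallest hole = maximum material condition)
GO = 51.7 - 0.199 = 51.501
NO-GO = nominal + upper_tol (largest hole = least material condition)
NO-GO = 51.7 + 0.114 = 51.814
spread = NO-GO - GO = 51.814 - 51.501 = 0.3130

0.3130


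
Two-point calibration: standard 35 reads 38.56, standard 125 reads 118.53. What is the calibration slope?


slope = (y2 - y1) / (x2 - x1)
= (118.53 - 38.56) / (125 - 35)
= 79.9700 / 90
= 0.8886

0.8886


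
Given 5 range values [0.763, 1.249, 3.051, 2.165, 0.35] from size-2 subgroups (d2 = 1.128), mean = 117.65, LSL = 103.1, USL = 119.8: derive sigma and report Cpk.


R_bar = (0.763 + 1.249 + 3.051 + 2.165 + 0.35) / 5 = 1.5156
sigma = R_bar / d2 = 1.5156 / 1.128 = 1.343617
Cp = (USL - LSL)/(6*sigma) = (119.8 - 103.1)/(6*1.343617) = 2.0715
Cpu = (119.8 - 117.65)/(3*1.343617) = 0.5334
Cpl = (117.65 - 103.1)/(3*1.343617) = 3.6097
Cpk = min(Cpu, Cpl) = 0.5334

0.5334


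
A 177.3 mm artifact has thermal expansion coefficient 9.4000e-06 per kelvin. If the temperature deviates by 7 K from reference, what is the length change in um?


dL = L * alpha * dT
= 177.3 * 9.4000e-06 * 7
= 0.0116663 mm
dL_um = 0.0116663 * 1000 = 11.6663 um

11.6663


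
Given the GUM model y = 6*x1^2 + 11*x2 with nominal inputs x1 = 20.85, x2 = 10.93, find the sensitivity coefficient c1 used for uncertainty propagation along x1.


y = 6*x1^2 + 11*x2
dy/dx1 = 2*6*x1
Evaluate at x1 = 20.85: c1 = 12 * 20.85
c1 = 250.2000

250.2000


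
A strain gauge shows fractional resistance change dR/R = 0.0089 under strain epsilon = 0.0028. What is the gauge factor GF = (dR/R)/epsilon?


GF = (dR/R) / epsilon
= 0.0089 / 0.0028
= 3.1786

3.1786


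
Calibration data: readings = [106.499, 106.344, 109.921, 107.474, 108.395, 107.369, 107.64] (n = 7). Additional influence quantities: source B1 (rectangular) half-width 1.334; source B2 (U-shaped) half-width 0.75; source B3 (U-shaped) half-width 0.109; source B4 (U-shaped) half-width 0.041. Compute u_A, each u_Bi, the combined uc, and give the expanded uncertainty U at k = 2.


mean = (106.499 + 106.344 + 109.921 + 107.474 + 108.395 + 107.369 + 107.64) / 7 = 107.6631429
s = sqrt(sum((x - mean)^2)/(n-1)) = 1.2146145
u_A = s / sqrt(n) = 1.2146145 / sqrt(7) = 0.45908113
u_B1 = 1.334 / sqrt(3) = 0.77018526
u_B2 = 0.75 / sqrt(2) = 0.53033009
u_B3 = 0.109 / sqrt(2) = 0.077074639
u_B4 = 0.041 / sqrt(2) = 0.028991378
uc = sqrt(0.45908113^2 + 0.77018526^2 + 0.53033009^2 + 0.077074639^2 + 0.028991378^2) = 1.0449746
U = k * uc = 2 * 1.0449746
U = 2.0899

2.0899


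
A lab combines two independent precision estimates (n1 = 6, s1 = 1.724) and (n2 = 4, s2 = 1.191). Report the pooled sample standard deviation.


s_p = sqrt(((n1-1)*s1^2 + (n2-1)*s2^2) / (n1+n2-2))
numerator = (6-1)*1.724^2 + (4-1)*1.191^2 = 14.86088 + 4.255443 = 19.116323
denominator = 6 + 4 - 2 = 8
s_p^2 = 19.116323 / 8 = 2.3895404
s_p = sqrt(2.3895404) = 1.5458

1.5458


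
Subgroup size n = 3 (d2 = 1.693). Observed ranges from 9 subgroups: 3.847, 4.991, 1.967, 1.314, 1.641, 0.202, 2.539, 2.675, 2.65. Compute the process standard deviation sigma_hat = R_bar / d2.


R_bar = (3.847 + 4.991 + 1.967 + 1.314 + 1.641 + 0.202 + 2.539 + 2.675 + 2.65) / 9
R_bar = 21.826 / 9 = 2.4251111
sigma_hat = R_bar / d2 = 2.4251111 / 1.693 = 1.4324

1.4324


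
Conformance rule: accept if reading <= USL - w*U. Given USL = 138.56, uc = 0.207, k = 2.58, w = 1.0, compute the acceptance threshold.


U = k * uc = 2.58 * 0.207 = 0.53406
guard band g = w * U = 1.0 * 0.53406 = 0.53406
AL = USL - g = 138.56 - 0.53406
AL = 138.0259

138.0259


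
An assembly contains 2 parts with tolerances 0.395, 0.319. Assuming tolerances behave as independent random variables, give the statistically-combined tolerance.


RSS = sqrt(0.395^2 + 0.319^2)
= sqrt(0.257786)
= 0.5077

0.5077


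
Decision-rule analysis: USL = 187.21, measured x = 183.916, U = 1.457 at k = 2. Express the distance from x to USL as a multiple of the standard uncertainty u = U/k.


u = U / k = 1.457 / 2 = 0.7285
margin = |USL - x| = |187.21 - 183.916| = 3.294
z = margin / u = 3.294 / 0.7285
z = 4.5216

4.5216


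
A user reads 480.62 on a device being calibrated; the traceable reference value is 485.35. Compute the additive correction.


Correction = standard - reading
= 485.35 - 480.62
= 4.7300

4.7300


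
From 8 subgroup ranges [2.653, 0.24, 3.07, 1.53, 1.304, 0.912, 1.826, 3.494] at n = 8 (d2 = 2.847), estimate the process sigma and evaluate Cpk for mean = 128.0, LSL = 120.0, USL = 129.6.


R_bar = (2.653 + 0.24 + 3.07 + 1.53 + 1.304 + 0.912 + 1.826 + 3.494) / 8 = 1.878625
sigma = R_bar / d2 = 1.878625 / 2.847 = 0.65986126
Cp = (USL - LSL)/(6*sigma) = (129.6 - 120.0)/(6*0.65986126) = 2.4248
Cpu = (129.6 - 128.0)/(3*0.65986126) = 0.8083
Cpl = (128.0 - 120.0)/(3*0.65986126) = 4.0413
Cpk = min(Cpu, Cpl) = 0.8083

0.8083


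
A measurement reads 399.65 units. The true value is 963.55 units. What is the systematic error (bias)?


Systematic error = measured - true
= 399.65 - 963.55
= -563.9000

-563.9000


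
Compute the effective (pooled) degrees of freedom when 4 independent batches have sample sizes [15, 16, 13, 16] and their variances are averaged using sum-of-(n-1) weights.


nu = sum_i (n_i - 1)
nu = ((15 - 1) + (16 - 1) + (13 - 1) + (16 - 1))
nu = 14 + 15 + 12 + 15
nu = 56

56


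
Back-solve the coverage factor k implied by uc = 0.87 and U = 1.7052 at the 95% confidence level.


k = U / uc
k = 1.7052 / 0.87
k = 1.96

1.96


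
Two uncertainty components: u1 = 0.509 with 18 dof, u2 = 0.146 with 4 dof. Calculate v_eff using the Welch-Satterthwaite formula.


uc = sqrt(u1^2 + u2^2) = sqrt(0.509^2 + 0.146^2) = 0.52952526
v_eff = uc^4 / (u1^4/v1 + u2^4/v2)
= 0.52952526^4 / (0.509^4/18 + 0.146^4/4)
= 0.078622478 / 0.0038426466
v_eff = 20.4605

20.4605


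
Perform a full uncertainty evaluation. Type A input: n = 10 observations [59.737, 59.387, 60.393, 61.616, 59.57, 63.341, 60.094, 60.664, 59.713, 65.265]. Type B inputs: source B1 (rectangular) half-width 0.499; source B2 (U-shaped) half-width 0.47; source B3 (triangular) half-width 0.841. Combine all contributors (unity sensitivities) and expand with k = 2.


mean = (59.737 + 59.387 + 60.393 + 61.616 + 59.57 + 63.341 + 60.094 + 60.664 + 59.713 + 65.265) / 10 = 60.978
s = sqrt(sum((x - mean)^2)/(n-1)) = 1.921964
u_A = s / sqrt(n) = 1.921964 / sqrt(10) = 0.60777838
u_B1 = 0.499 / sqrt(3) = 0.28809778
u_B2 = 0.47 / sqrt(2) = 0.33234019
u_B3 = 0.841 / sqrt(6) = 0.34333681
uc = sqrt(0.60777838^2 + 0.28809778^2 + 0.33234019^2 + 0.34333681^2) = 0.82506064
U = k * uc = 2 * 0.82506064
U = 1.6501

1.6501


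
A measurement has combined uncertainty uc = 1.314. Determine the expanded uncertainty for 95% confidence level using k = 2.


U = k * uc
U = 2 * 1.314
U = 2.6280

2.6280


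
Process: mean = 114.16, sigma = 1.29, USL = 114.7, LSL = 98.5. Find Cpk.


Cpu = (USL - mean) / (3*sigma) = (114.7 - 114.16) / (3*1.29) = 0.1395
Cpl = (mean - LSL) / (3*sigma) = (114.16 - 98.5) / (3*1.29) = 4.0465
Cpk = min(Cpu, Cpl) = 0.1395

0.1395


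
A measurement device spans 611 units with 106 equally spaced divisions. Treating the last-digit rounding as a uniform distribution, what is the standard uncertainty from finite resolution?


resolution = range / divisions
resolution = 611 / 106 = 5.7641509
u_res = resolution / (2*sqrt(3))
u_res = 5.7641509 / 3.4641016
u_res = 1.6640

1.6640


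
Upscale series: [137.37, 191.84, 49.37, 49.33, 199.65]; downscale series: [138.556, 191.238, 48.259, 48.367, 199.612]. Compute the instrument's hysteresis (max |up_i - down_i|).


|137.37 - 138.556| = 1.1860
|191.84 - 191.238| = 0.6020
|49.37 - 48.259| = 1.1110
|49.33 - 48.367| = 0.9630
|199.65 - 199.612| = 0.0380
hysteresis = max(diffs) = 1.1860

1.1860


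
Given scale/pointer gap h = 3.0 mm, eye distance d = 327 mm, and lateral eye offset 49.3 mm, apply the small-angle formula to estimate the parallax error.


error = h * offset / d
= 3.0 * 49.3 / 327
= 0.4523

0.4523


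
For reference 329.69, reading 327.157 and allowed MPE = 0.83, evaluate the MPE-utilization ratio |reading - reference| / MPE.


e = indication - reference = 327.157 - 329.69 = -2.5330
|e| = 2.5330
ratio = |e| / MPE = 2.5330 / 0.83
ratio = 3.0518

3.0518


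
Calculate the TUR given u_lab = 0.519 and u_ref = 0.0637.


TUR = u_lab / u_ref
= 0.519 / 0.0637
= 8.1476

8.1476


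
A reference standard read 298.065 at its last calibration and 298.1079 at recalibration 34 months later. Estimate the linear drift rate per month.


rate = (v2 - v1) / months
= (298.1079 - 298.065) / 34
= 0.0429 / 34
= 0.0013

0.0013


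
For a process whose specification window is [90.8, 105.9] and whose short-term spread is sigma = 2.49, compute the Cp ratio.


Cp = (USL - LSL) / (6 * sigma)
= (105.9 - 90.8) / (6 * 2.49)
= 15.1000 / 14.9400
= 1.0107

1.0107


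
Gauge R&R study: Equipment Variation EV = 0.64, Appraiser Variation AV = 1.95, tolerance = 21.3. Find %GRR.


GRR = sqrt(EV^2 + AV^2) = sqrt(0.64^2 + 1.95^2) = 2.0523401
%GRR = GRR / tol * 100 = 2.0523401 / 21.3 * 100
%GRR = 9.6354

9.6354


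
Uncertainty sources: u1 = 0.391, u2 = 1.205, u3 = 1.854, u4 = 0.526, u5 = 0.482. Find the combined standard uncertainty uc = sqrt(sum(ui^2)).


uc = sqrt(0.391^2 + 1.205^2 + 1.854^2 + 0.526^2 + 0.482^2)
uc = sqrt(5.551222)
uc = 2.3561

2.3561


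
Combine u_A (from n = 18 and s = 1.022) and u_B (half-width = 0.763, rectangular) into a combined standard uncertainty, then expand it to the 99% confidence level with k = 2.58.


u_A = s / sqrt(n) = 1.022 / sqrt(18) = 0.24088771
u_B = half_width / sqrt(3) = 0.763 / sqrt(3) = 0.44051826
uc = sqrt(u_A^2 + u_B^2) = sqrt(0.24088771^2 + 0.44051826^2) = 0.5020789
U = k * uc = 2.58 * 0.5020789
U = 1.2954

1.2954


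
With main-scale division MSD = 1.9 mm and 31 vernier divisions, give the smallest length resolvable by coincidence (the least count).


LC = MSD / n_div
= 1.9 / 31
= 0.0613

0.0613


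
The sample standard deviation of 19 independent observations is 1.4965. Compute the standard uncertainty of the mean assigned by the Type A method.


u_A = s / sqrt(n)
u_A = 1.4965 / sqrt(19)
u_A = 1.4965 / 4.3588989
u_A = 0.3433

0.3433


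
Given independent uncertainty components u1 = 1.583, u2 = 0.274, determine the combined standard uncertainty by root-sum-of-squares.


uc = sqrt(1.583^2 + 0.274^2)
uc = sqrt(2.580965)
uc = 1.6065

1.6065


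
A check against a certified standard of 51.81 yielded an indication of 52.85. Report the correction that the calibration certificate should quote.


Correction = standard - reading
= 51.81 - 52.85
= -1.0400

-1.0400


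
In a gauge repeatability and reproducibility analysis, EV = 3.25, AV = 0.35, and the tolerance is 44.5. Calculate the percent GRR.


GRR = sqrt(EV^2 + AV^2) = sqrt(3.25^2 + 0.35^2) = 3.2687918
%GRR = GRR / tol * 100 = 3.2687918 / 44.5 * 100
%GRR = 7.3456

7.3456


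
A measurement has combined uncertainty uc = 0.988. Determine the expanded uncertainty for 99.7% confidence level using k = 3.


U = k * uc
U = 3 * 0.988
U = 2.9640

2.9640


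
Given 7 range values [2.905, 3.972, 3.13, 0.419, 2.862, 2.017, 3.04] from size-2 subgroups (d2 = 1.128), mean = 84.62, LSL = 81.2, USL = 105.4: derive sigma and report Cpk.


R_bar = (2.905 + 3.972 + 3.13 + 0.419 + 2.862 + 2.017 + 3.04) / 7 = 2.6207143
sigma = R_bar / d2 = 2.6207143 / 1.128 = 2.3233283
Cp = (USL - LSL)/(6*sigma) = (105.4 - 81.2)/(6*2.3233283) = 1.7360
Cpu = (105.4 - 84.62)/(3*2.3233283) = 2.9814
Cpl = (84.62 - 81.2)/(3*2.3233283) = 0.4907
Cpk = min(Cpu, Cpl) = 0.4907

0.4907


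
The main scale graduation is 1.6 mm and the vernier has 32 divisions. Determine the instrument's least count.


LC = MSD / n_div
= 1.6 / 32
= 0.0500

0.0500


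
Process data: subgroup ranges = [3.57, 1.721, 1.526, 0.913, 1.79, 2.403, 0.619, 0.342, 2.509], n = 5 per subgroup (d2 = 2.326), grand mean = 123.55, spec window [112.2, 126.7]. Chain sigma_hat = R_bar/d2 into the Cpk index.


R_bar = (3.57 + 1.721 + 1.526 + 0.913 + 1.79 + 2.403 + 0.619 + 0.342 + 2.509) / 9 = 1.7103333
sigma = R_bar / d2 = 1.7103333 / 2.326 = 0.73531096
Cp = (USL - LSL)/(6*sigma) = (126.7 - 112.2)/(6*0.73531096) = 3.2866
Cpu = (126.7 - 123.55)/(3*0.73531096) = 1.4280
Cpl = (123.55 - 112.2)/(3*0.73531096) = 5.1452
Cpk = min(Cpu, Cpl) = 1.4280

1.4280
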